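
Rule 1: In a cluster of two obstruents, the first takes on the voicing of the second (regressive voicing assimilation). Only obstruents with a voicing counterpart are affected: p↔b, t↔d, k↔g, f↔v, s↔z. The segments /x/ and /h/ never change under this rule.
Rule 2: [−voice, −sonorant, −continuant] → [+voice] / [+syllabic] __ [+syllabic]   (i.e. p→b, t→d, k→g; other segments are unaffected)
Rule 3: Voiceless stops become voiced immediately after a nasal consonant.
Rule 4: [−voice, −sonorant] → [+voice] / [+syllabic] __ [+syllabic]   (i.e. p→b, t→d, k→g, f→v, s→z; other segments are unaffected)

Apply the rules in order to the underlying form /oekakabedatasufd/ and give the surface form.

oegagabedadazuvd

Rule 1 (regressive voicing assimilation): /f/ precedes the voiced obstruent /d/, so it voices to [v] by assimilation. /oekakabedatasufd/ → oekakabedatasuvd.
Rule 2 (intervocalic voicing): /k/ is a voiceless stop between vowels /e/ and /a/, so it voices to [g]. /k/ is a voiceless stop between vowels /a/ and /a/, so it voices to [g]. /t/ is a voiceless stop between vowels /a/ and /a/, so it voices to [d]. /oekakabedatasuvd/ → oegagabedadasuvd.
Rule 3 (post-nasal voicing): no segment meets the environment; /oegagabedadasuvd/ is unchanged.
Rule 4 (intervocalic voicing): /s/ is a voiceless obstruent between vowels /a/ and /u/, so it voices to [z]. /oegagabedadasuvd/ → oegagabedadazuvd.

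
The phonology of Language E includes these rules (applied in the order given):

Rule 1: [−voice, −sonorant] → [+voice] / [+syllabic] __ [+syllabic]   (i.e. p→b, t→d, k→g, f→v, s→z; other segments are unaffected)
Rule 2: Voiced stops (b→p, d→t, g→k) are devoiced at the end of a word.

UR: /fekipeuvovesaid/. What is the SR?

fegibeuvovezait

Rule 1 (intervocalic voicing): /k/ is a voiceless obstruent between vowels /e/ and /i/, so it voices to [g]. /p/ is a voiceless obstruent between vowels /i/ and /e/, so it voices to [b]. /s/ is a voiceless obstruent between vowels /e/ and /a/, so it voices to [z]. /fekipeuvovesaid/ → fegibeuvovezaid.
Rule 2 (final devoicing): /d/ is a voiced stop in word-final position, so it devoices to [t]. /fegibeuvovezaid/ → fegibeuvovezait.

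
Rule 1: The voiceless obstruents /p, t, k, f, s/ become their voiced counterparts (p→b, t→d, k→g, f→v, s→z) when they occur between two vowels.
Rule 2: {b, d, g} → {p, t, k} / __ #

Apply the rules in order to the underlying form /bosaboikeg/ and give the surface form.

Rule 1 (intervocalic voicing): /s/ is a voiceless obstruent between vowels /o/ and /a/, so it voices to [z]. /k/ is a voiceless obstruent between vowels /i/ and /e/, so it voices to [g]. /bosaboikeg/ → bozaboigeg.
Rule 2 (final devoicing): /g/ is a voiced stop in word-final position, so it devoices to [k]. /bozaboigeg/ → bozaboigek.

bozaboigek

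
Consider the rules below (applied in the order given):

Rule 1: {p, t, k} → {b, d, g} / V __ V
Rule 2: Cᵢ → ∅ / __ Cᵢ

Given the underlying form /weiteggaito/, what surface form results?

weidegaido

Rule 1 (intervocalic voicing): /t/ is a voiceless stop between vowels /i/ and /e/, so it voices to [d]. /t/ is a voiceless stop between vowels /i/ and /o/, so it voices to [d]. /weiteggaito/ → weideggaido.
Rule 2 (degemination): /gg/ is a geminate; the first /g/ deletes. /weideggaido/ → weidegaido.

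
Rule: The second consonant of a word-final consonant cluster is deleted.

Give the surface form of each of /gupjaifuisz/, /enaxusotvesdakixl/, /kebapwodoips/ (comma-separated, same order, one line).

gupjaifuis, enaxusotvesdakix, kebapwodoip

/gupjaifuisz/: /z/ is the second consonant of a word-final cluster /sz/, so it deletes. → [gupjaifuis].
/enaxusotvesdakixl/: /l/ is the second consonant of a word-final cluster /xl/, so it deletes. → [enaxusotvesdakix].
/kebapwodoips/: /s/ is the second consonant of a word-final cluster /ps/, so it deletes. → [kebapwodoip].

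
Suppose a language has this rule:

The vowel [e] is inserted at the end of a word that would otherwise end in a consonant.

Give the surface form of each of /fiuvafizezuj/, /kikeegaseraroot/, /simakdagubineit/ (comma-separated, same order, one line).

/fiuvafizezuj/: the form ends in the consonant /j/, so [e] is inserted word-finally. → [fiuvafizezuje].
/kikeegaseraroot/: the form ends in the consonant /t/, so [e] is inserted word-finally. → [kikeegaseraroote].
/simakdagubineit/: the form ends in the consonant /t/, so [e] is inserted word-finally. → [simakdagubineite].

fiuvafizezuje, kikeegaseraroote, simakdagubineite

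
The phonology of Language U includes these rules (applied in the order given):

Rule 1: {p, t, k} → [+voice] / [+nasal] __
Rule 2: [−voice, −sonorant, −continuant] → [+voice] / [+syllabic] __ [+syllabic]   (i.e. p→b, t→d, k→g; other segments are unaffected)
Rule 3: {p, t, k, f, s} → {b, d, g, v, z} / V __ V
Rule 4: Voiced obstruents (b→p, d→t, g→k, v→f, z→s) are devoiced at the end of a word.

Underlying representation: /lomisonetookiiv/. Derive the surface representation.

Rule 1 (post-nasal voicing): no segment meets the environment; /lomisonetookiiv/ is unchanged.
Rule 2 (intervocalic voicing): /t/ is a voiceless stop between vowels /e/ and /o/, so it voices to [d]. /k/ is a voiceless stop between vowels /o/ and /i/, so it voices to [g]. /lomisonetookiiv/ → lomisonedoogiiv.
Rule 3 (intervocalic voicing): /s/ is a voiceless obstruent between vowels /i/ and /o/, so it voices to [z]. /lomisonedoogiiv/ → lomizonedoogiiv.
Rule 4 (final devoicing): /v/ is a voiced obstruent in word-final position, so it devoices to [f]. /lomizonedoogiiv/ → lomizonedoogiif.

lomizonedoogiif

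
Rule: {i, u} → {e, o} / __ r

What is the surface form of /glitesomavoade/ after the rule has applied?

No segment of /glitesomavoade/ meets the structural description of the rule, so the form surfaces unchanged.

glitesomavoade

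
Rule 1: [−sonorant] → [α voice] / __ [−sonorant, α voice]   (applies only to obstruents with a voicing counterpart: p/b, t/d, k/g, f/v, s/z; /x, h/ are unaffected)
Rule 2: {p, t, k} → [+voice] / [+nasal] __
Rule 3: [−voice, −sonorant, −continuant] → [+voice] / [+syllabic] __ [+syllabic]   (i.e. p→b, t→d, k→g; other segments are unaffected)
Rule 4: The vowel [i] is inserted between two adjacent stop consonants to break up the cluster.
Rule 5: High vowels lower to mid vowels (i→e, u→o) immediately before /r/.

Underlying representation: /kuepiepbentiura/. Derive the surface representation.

Rule 1 (regressive voicing assimilation): /p/ precedes the voiced obstruent /b/, so it voices to [b] by assimilation. /kuepiepbentiura/ → kuepiebbentiura.
Rule 2 (post-nasal voicing): /t/ is a voiceless stop immediately after the nasal /n/, so it voices to [d]. /kuepiebbentiura/ → kuepiebbendiura.
Rule 3 (intervocalic voicing): /p/ is a voiceless stop between vowels /e/ and /i/, so it voices to [b]. /kuepiebbendiura/ → kuebiebbendiura.
Rule 4 (stop-cluster i-epenthesis): /b/ and /b/ form a stop–stop cluster, so [i] is inserted between them. /kuebiebbendiura/ → kuebiebibendiura.
Rule 5 (pre-rhotic lowering): /u/ is a high vowel immediately before /r/, so it lowers to [o]. /kuebiebibendiura/ → kuebiebibendiora.

kuebiebibendiora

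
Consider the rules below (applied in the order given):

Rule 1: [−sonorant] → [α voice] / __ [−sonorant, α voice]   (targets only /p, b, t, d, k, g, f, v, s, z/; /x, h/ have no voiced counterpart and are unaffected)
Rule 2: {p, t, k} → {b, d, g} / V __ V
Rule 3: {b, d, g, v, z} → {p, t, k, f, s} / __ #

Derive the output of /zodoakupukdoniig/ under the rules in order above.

Rule 1 (regressive voicing assimilation): /k/ precedes the voiced obstruent /d/, so it voices to [g] by assimilation. /zodoakupukdoniig/ → zodoakupugdoniig.
Rule 2 (intervocalic voicing): /k/ is a voiceless stop between vowels /a/ and /u/, so it voices to [g]. /p/ is a voiceless stop between vowels /u/ and /u/, so it voices to [b]. /zodoakupugdoniig/ → zodoagubugdoniig.
Rule 3 (final devoicing): /g/ is a voiced obstruent in word-final position, so it devoices to [k]. /zodoagubugdoniig/ → zodoagubugdoniik.

zodoagubugdoniik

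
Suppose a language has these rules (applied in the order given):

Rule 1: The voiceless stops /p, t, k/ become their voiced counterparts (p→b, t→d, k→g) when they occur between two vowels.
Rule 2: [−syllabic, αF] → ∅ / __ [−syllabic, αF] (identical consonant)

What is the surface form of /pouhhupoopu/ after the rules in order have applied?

pouhuboobu

Rule 1 (intervocalic voicing): /p/ is a voiceless stop between vowels /u/ and /o/, so it voices to [b]. /p/ is a voiceless stop between vowels /o/ and /u/, so it voices to [b]. /pouhhupoopu/ → pouhhuboobu.
Rule 2 (degemination): /hh/ is a geminate; the first /h/ deletes. /pouhhuboobu/ → pouhuboobu.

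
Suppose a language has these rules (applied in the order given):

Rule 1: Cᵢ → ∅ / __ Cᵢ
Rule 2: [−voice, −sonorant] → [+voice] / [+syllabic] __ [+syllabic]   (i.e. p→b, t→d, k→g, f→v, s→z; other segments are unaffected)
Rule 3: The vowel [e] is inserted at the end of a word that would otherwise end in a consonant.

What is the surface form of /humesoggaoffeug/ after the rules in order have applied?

humezogaoveuge

Rule 1 (degemination): /gg/ is a geminate; the first /g/ deletes. /ff/ is a geminate; the first /f/ deletes. /humesoggaoffeug/ → humesogaofeug.
Rule 2 (intervocalic voicing): /s/ is a voiceless obstruent between vowels /e/ and /o/, so it voices to [z]. /f/ is a voiceless obstruent between vowels /o/ and /e/, so it voices to [v]. /humesogaofeug/ → humezogaoveug.
Rule 3 (final e-epenthesis): the form ends in the consonant /g/, so [e] is inserted word-finally. /humezogaoveug/ → humezogaoveuge.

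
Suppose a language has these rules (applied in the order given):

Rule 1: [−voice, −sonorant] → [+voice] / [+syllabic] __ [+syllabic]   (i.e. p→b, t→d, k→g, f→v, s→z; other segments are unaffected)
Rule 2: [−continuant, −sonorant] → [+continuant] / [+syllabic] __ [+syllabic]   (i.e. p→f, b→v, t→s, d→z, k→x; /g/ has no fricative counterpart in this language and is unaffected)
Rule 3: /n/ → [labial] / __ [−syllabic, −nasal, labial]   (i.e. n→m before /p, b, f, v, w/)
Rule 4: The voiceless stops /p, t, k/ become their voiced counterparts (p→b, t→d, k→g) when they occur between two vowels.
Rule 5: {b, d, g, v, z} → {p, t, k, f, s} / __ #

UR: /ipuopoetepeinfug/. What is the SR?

ivuovoezeveimfuk

Rule 1 (intervocalic voicing): /p/ is a voiceless obstruent between vowels /i/ and /u/, so it voices to [b]. /p/ is a voiceless obstruent between vowels /o/ and /o/, so it voices to [b]. /t/ is a voiceless obstruent between vowels /e/ and /e/, so it voices to [d]. /p/ is a voiceless obstruent between vowels /e/ and /e/, so it voices to [b]. /ipuopoetepeinfug/ → ibuoboedebeinfug.
Rule 2 (intervocalic spirantization): /b/ is a stop between vowels /i/ and /u/, so it spirantizes to the fricative [v]. /b/ is a stop between vowels /o/ and /o/, so it spirantizes to the fricative [v]. /d/ is a stop between vowels /e/ and /e/, so it spirantizes to the fricative [z]. /b/ is a stop between vowels /e/ and /e/, so it spirantizes to the fricative [v]. /ibuoboedebeinfug/ → ivuovoezeveinfug.
Rule 3 (nasal place assimilation): /n/ precedes the labial consonant /f/, so it assimilates in place to [m]. /ivuovoezeveinfug/ → ivuovoezeveimfug.
Rule 4 (intervocalic voicing): no segment meets the environment; /ivuovoezeveimfug/ is unchanged.
Rule 5 (final devoicing): /g/ is a voiced obstruent in word-final position, so it devoices to [k]. /ivuovoezeveimfug/ → ivuovoezeveimfuk.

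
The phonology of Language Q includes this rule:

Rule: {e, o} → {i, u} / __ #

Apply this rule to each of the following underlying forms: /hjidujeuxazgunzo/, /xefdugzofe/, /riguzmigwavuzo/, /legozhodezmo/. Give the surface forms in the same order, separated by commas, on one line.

hjidujeuxazgunzu, xefdugzofi, riguzmigwavuzu, legozhodezmu

/hjidujeuxazgunzo/: /o/ is a mid vowel in word-final position, so it raises to [u]. → [hjidujeuxazgunzu].
/xefdugzofe/: /e/ is a mid vowel in word-final position, so it raises to [i]. → [xefdugzofi].
/riguzmigwavuzo/: /o/ is a mid vowel in word-final position, so it raises to [u]. → [riguzmigwavuzu].
/legozhodezmo/: /o/ is a mid vowel in word-final position, so it raises to [u]. → [legozhodezmu].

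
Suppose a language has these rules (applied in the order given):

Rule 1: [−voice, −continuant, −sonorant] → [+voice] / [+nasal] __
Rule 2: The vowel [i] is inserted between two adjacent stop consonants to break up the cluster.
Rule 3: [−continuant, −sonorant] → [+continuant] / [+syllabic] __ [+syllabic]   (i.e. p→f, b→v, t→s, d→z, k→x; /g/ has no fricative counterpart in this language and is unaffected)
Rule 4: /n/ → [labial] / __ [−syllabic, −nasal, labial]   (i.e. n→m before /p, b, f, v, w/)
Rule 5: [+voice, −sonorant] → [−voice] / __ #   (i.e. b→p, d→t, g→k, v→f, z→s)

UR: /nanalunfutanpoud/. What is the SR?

Rule 1 (post-nasal voicing): /p/ is a voiceless stop immediately after the nasal /n/, so it voices to [b]. /nanalunfutanpoud/ → nanalunfutanboud.
Rule 2 (stop-cluster i-epenthesis): no segment meets the environment; /nanalunfutanboud/ is unchanged.
Rule 3 (intervocalic spirantization): /t/ is a stop between vowels /u/ and /a/, so it spirantizes to the fricative [s]. /nanalunfutanboud/ → nanalunfusanboud.
Rule 4 (nasal place assimilation): /n/ precedes the labial consonant /f/, so it assimilates in place to [m]. /n/ precedes the labial consonant /b/, so it assimilates in place to [m]. /nanalunfusanboud/ → nanalumfusamboud.
Rule 5 (final devoicing): /d/ is a voiced obstruent in word-final position, so it devoices to [t]. /nanalumfusamboud/ → nanalumfusambout.

nanalumfusambout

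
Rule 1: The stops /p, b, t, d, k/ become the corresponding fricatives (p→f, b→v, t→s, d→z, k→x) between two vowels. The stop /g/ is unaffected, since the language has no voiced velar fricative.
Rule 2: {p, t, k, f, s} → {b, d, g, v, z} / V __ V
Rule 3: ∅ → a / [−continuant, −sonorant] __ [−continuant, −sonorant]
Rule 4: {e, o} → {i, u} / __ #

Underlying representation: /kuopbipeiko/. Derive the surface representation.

kuopabiveixu

Rule 1 (intervocalic spirantization): /p/ is a stop between vowels /i/ and /e/, so it spirantizes to the fricative [f]. /k/ is a stop between vowels /i/ and /o/, so it spirantizes to the fricative [x]. /kuopbipeiko/ → kuopbifeixo.
Rule 2 (intervocalic voicing): /f/ is a voiceless obstruent between vowels /i/ and /e/, so it voices to [v]. /kuopbifeixo/ → kuopbiveixo.
Rule 3 (stop-cluster a-epenthesis): /p/ and /b/ form a stop–stop cluster, so [a] is inserted between them. /kuopbiveixo/ → kuopabiveixo.
Rule 4 (final vowel raising): /o/ is a mid vowel in word-final position, so it raises to [u]. /kuopabiveixo/ → kuopabiveixu.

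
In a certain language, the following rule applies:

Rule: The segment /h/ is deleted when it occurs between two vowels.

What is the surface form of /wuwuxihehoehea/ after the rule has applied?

wuwuxieoeea

/h/ occurs between vowels /i/ and /e/, so it deletes.
/h/ occurs between vowels /e/ and /o/, so it deletes.
/h/ occurs between vowels /e/ and /e/, so it deletes.
Surface form: [wuwuxieoeea].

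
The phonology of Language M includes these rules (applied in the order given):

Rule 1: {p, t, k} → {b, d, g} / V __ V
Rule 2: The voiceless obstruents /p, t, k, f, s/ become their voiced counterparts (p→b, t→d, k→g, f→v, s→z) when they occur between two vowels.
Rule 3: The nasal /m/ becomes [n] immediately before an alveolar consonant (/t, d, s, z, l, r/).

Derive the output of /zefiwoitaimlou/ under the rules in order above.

zeviwoidainlou

Rule 1 (intervocalic voicing): /t/ is a voiceless stop between vowels /i/ and /a/, so it voices to [d]. /zefiwoitaimlou/ → zefiwoidaimlou.
Rule 2 (intervocalic voicing): /f/ is a voiceless obstruent between vowels /e/ and /i/, so it voices to [v]. /zefiwoidaimlou/ → zeviwoidaimlou.
Rule 3 (nasal place assimilation): /m/ precedes the alveolar consonant /l/, so it assimilates in place to [n]. /zeviwoidaimlou/ → zeviwoidainlou.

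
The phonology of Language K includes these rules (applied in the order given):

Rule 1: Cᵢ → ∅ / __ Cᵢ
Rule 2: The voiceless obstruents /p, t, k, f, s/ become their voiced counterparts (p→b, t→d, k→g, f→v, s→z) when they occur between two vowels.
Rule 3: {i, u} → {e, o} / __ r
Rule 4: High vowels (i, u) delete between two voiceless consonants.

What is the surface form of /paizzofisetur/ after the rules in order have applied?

paizovizedor

Rule 1 (degemination): /zz/ is a geminate; the first /z/ deletes. /paizzofisetur/ → paizofisetur.
Rule 2 (intervocalic voicing): /f/ is a voiceless obstruent between vowels /o/ and /i/, so it voices to [v]. /s/ is a voiceless obstruent between vowels /i/ and /e/, so it voices to [z]. /t/ is a voiceless obstruent between vowels /e/ and /u/, so it voices to [d]. /paizofisetur/ → paizovizedur.
Rule 3 (pre-rhotic lowering): /u/ is a high vowel immediately before /r/, so it lowers to [o]. /paizovizedur/ → paizovizedor.
Rule 4 (high vowel syncope): no segment meets the environment; /paizovizedor/ is unchanged.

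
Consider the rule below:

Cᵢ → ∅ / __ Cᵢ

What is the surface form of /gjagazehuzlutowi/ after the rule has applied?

gjagazehuzlutowi

No segment of /gjagazehuzlutowi/ meets the structural description of the rule, so the form surfaces unchanged.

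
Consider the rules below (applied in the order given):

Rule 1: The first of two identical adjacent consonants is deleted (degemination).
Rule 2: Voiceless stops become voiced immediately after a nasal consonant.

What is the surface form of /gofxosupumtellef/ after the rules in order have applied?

gofxosupumdelef

Rule 1 (degemination): /ll/ is a geminate; the first /l/ deletes. /gofxosupumtellef/ → gofxosupumtelef.
Rule 2 (post-nasal voicing): /t/ is a voiceless stop immediately after the nasal /m/, so it voices to [d]. /gofxosupumtelef/ → gofxosupumdelef.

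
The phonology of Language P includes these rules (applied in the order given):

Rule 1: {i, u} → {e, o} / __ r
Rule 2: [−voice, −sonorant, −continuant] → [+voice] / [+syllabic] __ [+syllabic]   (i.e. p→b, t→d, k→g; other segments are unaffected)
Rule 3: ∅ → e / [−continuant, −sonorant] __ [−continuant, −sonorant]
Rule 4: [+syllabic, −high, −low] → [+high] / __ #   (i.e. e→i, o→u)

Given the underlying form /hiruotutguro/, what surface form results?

Rule 1 (pre-rhotic lowering): /i/ is a high vowel immediately before /r/, so it lowers to [e]. /u/ is a high vowel immediately before /r/, so it lowers to [o]. /hiruotutguro/ → heruotutgoro.
Rule 2 (intervocalic voicing): /t/ is a voiceless stop between vowels /o/ and /u/, so it voices to [d]. /heruotutgoro/ → heruodutgoro.
Rule 3 (stop-cluster e-epenthesis): /t/ and /g/ form a stop–stop cluster, so [e] is inserted between them. /heruodutgoro/ → heruodutegoro.
Rule 4 (final vowel raising): /o/ is a mid vowel in word-final position, so it raises to [u]. /heruodutegoro/ → heruodutegoru.

heruodutegoru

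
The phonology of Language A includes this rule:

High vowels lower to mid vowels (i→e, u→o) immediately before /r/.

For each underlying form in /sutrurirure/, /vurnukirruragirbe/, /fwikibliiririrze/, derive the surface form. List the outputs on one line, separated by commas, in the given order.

sutrorerore, vornukerroragerbe, fwikiblierererze

/sutrurirure/: /u/ is a high vowel immediately before /r/, so it lowers to [o]. /i/ is a high vowel immediately before /r/, so it lowers to [e]. /u/ is a high vowel immediately before /r/, so it lowers to [o]. → [sutrorerore].
/vurnukirruragirbe/: /u/ is a high vowel immediately before /r/, so it lowers to [o]. /i/ is a high vowel immediately before /r/, so it lowers to [e]. /u/ is a high vowel immediately before /r/, so it lowers to [o]. /i/ is a high vowel immediately before /r/, so it lowers to [e]. → [vornukerroragerbe].
/fwikibliiririrze/: /i/ is a high vowel immediately before /r/, so it lowers to [e]. /i/ is a high vowel immediately before /r/, so it lowers to [e]. /i/ is a high vowel immediately before /r/, so it lowers to [e]. → [fwikiblierererze].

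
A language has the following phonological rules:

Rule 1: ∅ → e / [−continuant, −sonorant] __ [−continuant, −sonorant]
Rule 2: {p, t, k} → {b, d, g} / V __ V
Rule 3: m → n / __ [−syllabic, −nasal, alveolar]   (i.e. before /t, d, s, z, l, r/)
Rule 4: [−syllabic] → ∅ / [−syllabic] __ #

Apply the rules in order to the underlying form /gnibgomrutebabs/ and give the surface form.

Rule 1 (stop-cluster e-epenthesis): /b/ and /g/ form a stop–stop cluster, so [e] is inserted between them. /gnibgomrutebabs/ → gnibegomrutebabs.
Rule 2 (intervocalic voicing): /t/ is a voiceless stop between vowels /u/ and /e/, so it voices to [d]. /gnibegomrutebabs/ → gnibegomrudebabs.
Rule 3 (nasal place assimilation): /m/ precedes the alveolar consonant /r/, so it assimilates in place to [n]. /gnibegomrudebabs/ → gnibegonrudebabs.
Rule 4 (final cluster simplification): /s/ is the second consonant of a word-final cluster /bs/, so it deletes. /gnibegonrudebabs/ → gnibegonrudebab.

gnibegonrudebab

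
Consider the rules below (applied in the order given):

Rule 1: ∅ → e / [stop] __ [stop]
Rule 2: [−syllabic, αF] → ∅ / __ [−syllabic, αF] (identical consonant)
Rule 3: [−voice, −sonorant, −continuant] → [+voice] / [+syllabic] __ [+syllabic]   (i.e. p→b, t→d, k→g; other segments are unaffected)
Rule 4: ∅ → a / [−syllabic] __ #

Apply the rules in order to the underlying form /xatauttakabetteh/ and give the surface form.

xadaudedagabededeha

Rule 1 (stop-cluster e-epenthesis): /t/ and /t/ form a stop–stop cluster, so [e] is inserted between them. /t/ and /t/ form a stop–stop cluster, so [e] is inserted between them. /xatauttakabetteh/ → xatautetakabeteteh.
Rule 2 (degemination): no segment meets the environment; /xatautetakabeteteh/ is unchanged.
Rule 3 (intervocalic voicing): /t/ is a voiceless stop between vowels /a/ and /a/, so it voices to [d]. /t/ is a voiceless stop between vowels /u/ and /e/, so it voices to [d]. /t/ is a voiceless stop between vowels /e/ and /a/, so it voices to [d]. /k/ is a voiceless stop between vowels /a/ and /a/, so it voices to [g]. /t/ is a voiceless stop between vowels /e/ and /e/, so it voices to [d]. /t/ is a voiceless stop between vowels /e/ and /e/, so it voices to [d]. /xatautetakabeteteh/ → xadaudedagabededeh.
Rule 4 (final a-epenthesis): the form ends in the consonant /h/, so [a] is inserted word-finally. /xadaudedagabededeh/ → xadaudedagabededeha.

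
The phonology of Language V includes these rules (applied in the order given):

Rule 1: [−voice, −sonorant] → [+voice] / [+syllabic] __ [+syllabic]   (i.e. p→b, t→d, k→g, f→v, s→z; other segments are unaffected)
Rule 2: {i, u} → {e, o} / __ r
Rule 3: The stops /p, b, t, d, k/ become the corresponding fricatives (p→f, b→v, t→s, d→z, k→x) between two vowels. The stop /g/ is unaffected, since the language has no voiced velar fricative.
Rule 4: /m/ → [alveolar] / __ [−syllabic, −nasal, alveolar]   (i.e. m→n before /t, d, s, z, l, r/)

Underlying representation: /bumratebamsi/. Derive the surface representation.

bunrazevansi

Rule 1 (intervocalic voicing): /t/ is a voiceless obstruent between vowels /a/ and /e/, so it voices to [d]. /bumratebamsi/ → bumradebamsi.
Rule 2 (pre-rhotic lowering): no segment meets the environment; /bumradebamsi/ is unchanged.
Rule 3 (intervocalic spirantization): /d/ is a stop between vowels /a/ and /e/, so it spirantizes to the fricative [z]. /b/ is a stop between vowels /e/ and /a/, so it spirantizes to the fricative [v]. /bumradebamsi/ → bumrazevamsi.
Rule 4 (nasal place assimilation): /m/ precedes the alveolar consonant /r/, so it assimilates in place to [n]. /m/ precedes the alveolar consonant /s/, so it assimilates in place to [n]. /bumrazevamsi/ → bunrazevansi.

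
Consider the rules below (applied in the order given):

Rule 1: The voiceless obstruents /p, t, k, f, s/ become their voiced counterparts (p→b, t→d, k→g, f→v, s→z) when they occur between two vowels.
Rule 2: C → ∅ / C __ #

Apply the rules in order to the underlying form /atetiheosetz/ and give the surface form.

adediheozet

Rule 1 (intervocalic voicing): /t/ is a voiceless obstruent between vowels /a/ and /e/, so it voices to [d]. /t/ is a voiceless obstruent between vowels /e/ and /i/, so it voices to [d]. /s/ is a voiceless obstruent between vowels /o/ and /e/, so it voices to [z]. /atetiheosetz/ → adediheozetz.
Rule 2 (final cluster simplification): /z/ is the second consonant of a word-final cluster /tz/, so it deletes. /adediheozetz/ → adediheozet.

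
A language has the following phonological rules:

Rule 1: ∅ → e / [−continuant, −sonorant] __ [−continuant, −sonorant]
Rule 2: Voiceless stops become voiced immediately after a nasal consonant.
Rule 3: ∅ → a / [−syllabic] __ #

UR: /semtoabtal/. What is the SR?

Rule 1 (stop-cluster e-epenthesis): /b/ and /t/ form a stop–stop cluster, so [e] is inserted between them. /semtoabtal/ → semtoabetal.
Rule 2 (post-nasal voicing): /t/ is a voiceless stop immediately after the nasal /m/, so it voices to [d]. /semtoabetal/ → semdoabetal.
Rule 3 (final a-epenthesis): the form ends in the consonant /l/, so [a] is inserted word-finally. /semdoabetal/ → semdoabetala.

semdoabetala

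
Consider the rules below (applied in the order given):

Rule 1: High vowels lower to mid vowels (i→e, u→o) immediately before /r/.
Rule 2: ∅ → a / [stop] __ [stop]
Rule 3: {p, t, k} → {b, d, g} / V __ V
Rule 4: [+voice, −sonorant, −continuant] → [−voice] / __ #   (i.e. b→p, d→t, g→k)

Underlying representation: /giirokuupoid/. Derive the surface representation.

gieroguuboit

Rule 1 (pre-rhotic lowering): /i/ is a high vowel immediately before /r/, so it lowers to [e]. /giirokuupoid/ → gierokuupoid.
Rule 2 (stop-cluster a-epenthesis): no segment meets the environment; /gierokuupoid/ is unchanged.
Rule 3 (intervocalic voicing): /k/ is a voiceless stop between vowels /o/ and /u/, so it voices to [g]. /p/ is a voiceless stop between vowels /u/ and /o/, so it voices to [b]. /gierokuupoid/ → gieroguuboid.
Rule 4 (final devoicing): /d/ is a voiced stop in word-final position, so it devoices to [t]. /gieroguuboid/ → gieroguuboit.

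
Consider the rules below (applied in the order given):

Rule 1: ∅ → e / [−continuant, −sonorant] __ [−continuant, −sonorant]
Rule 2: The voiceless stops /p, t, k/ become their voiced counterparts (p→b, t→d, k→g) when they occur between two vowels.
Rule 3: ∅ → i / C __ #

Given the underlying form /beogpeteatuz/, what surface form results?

Rule 1 (stop-cluster e-epenthesis): /g/ and /p/ form a stop–stop cluster, so [e] is inserted between them. /beogpeteatuz/ → beogepeteatuz.
Rule 2 (intervocalic voicing): /p/ is a voiceless stop between vowels /e/ and /e/, so it voices to [b]. /t/ is a voiceless stop between vowels /e/ and /e/, so it voices to [d]. /t/ is a voiceless stop between vowels /a/ and /u/, so it voices to [d]. /beogepeteatuz/ → beogebedeaduz.
Rule 3 (final i-epenthesis): the form ends in the consonant /z/, so [i] is inserted word-finally. /beogebedeaduz/ → beogebedeaduzi.

beogebedeaduzi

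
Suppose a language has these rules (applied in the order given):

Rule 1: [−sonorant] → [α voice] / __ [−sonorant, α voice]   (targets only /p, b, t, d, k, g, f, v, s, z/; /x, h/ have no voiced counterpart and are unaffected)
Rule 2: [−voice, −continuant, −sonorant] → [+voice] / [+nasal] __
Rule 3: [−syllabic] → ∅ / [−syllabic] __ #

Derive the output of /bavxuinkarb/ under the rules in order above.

Rule 1 (regressive voicing assimilation): /v/ precedes the voiceless obstruent /x/, so it devoices to [f] by assimilation. /bavxuinkarb/ → bafxuinkarb.
Rule 2 (post-nasal voicing): /k/ is a voiceless stop immediately after the nasal /n/, so it voices to [g]. /bafxuinkarb/ → bafxuingarb.
Rule 3 (final cluster simplification): /b/ is the second consonant of a word-final cluster /rb/, so it deletes. /bafxuingarb/ → bafxuingar.

bafxuingar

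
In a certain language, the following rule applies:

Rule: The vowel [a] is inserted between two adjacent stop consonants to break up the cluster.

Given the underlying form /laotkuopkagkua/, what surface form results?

laotakuopakagakua

/t/ and /k/ form a stop–stop cluster, so [a] is inserted between them.
/p/ and /k/ form a stop–stop cluster, so [a] is inserted between them.
/g/ and /k/ form a stop–stop cluster, so [a] is inserted between them.
Surface form: [laotakuopakagakua].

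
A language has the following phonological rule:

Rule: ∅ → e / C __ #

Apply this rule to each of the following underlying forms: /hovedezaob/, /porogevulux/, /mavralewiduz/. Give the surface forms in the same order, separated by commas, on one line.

hovedezaobe, porogevuluxe, mavralewiduze

/hovedezaob/: the form ends in the consonant /b/, so [e] is inserted word-finally. → [hovedezaobe].
/porogevulux/: the form ends in the consonant /x/, so [e] is inserted word-finally. → [porogevuluxe].
/mavralewiduz/: the form ends in the consonant /z/, so [e] is inserted word-finally. → [mavralewiduze].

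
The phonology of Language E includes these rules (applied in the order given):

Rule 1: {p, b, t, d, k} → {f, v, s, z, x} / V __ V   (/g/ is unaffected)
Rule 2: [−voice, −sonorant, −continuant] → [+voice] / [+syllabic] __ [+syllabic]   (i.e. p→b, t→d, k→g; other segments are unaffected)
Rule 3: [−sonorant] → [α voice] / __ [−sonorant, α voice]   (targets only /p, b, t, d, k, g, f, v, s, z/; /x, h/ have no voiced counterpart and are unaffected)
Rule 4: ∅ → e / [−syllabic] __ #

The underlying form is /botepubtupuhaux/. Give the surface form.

bosefuptufuhauxe

Rule 1 (intervocalic spirantization): /t/ is a stop between vowels /o/ and /e/, so it spirantizes to the fricative [s]. /p/ is a stop between vowels /e/ and /u/, so it spirantizes to the fricative [f]. /p/ is a stop between vowels /u/ and /u/, so it spirantizes to the fricative [f]. /botepubtupuhaux/ → bosefubtufuhaux.
Rule 2 (intervocalic voicing): no segment meets the environment; /bosefubtufuhaux/ is unchanged.
Rule 3 (regressive voicing assimilation): /b/ precedes the voiceless obstruent /t/, so it devoices to [p] by assimilation. /bosefubtufuhaux/ → bosefuptufuhaux.
Rule 4 (final e-epenthesis): the form ends in the consonant /x/, so [e] is inserted word-finally. /bosefuptufuhaux/ → bosefuptufuhauxe.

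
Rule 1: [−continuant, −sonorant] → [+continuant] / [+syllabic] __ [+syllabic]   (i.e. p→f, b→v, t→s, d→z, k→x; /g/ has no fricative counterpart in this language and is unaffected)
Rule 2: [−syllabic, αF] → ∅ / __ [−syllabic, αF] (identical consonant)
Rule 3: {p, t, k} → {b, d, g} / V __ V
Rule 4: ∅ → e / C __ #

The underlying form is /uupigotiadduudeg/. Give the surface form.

uufigosiaduuzege

Rule 1 (intervocalic spirantization): /p/ is a stop between vowels /u/ and /i/, so it spirantizes to the fricative [f]. /t/ is a stop between vowels /o/ and /i/, so it spirantizes to the fricative [s]. /d/ is a stop between vowels /u/ and /e/, so it spirantizes to the fricative [z]. /uupigotiadduudeg/ → uufigosiadduuzeg.
Rule 2 (degemination): /dd/ is a geminate; the first /d/ deletes. /uufigosiadduuzeg/ → uufigosiaduuzeg.
Rule 3 (intervocalic voicing): no segment meets the environment; /uufigosiaduuzeg/ is unchanged.
Rule 4 (final e-epenthesis): the form ends in the consonant /g/, so [e] is inserted word-finally. /uufigosiaduuzeg/ → uufigosiaduuzege.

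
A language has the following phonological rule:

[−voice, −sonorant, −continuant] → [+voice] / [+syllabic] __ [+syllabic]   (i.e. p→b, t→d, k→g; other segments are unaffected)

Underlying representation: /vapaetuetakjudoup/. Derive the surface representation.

vabaeduedakjudoup

/p/ is a voiceless stop between vowels /a/ and /a/, so it voices to [b].
/t/ is a voiceless stop between vowels /e/ and /u/, so it voices to [d].
/t/ is a voiceless stop between vowels /e/ and /a/, so it voices to [d].
The other instances of /k/, /p/ do not occur in the required environment and remain unchanged.
Surface form: [vabaeduedakjudoup].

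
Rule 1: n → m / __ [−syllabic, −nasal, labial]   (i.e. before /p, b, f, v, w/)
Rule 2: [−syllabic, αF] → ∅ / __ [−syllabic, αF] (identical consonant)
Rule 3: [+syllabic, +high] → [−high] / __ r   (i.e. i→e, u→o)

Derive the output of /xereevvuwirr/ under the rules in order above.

xereevuwer

Rule 1 (nasal place assimilation): no segment meets the environment; /xereevvuwirr/ is unchanged.
Rule 2 (degemination): /vv/ is a geminate; the first /v/ deletes. /rr/ is a geminate; the first /r/ deletes. /xereevvuwirr/ → xereevuwir.
Rule 3 (pre-rhotic lowering): /i/ is a high vowel immediately before /r/, so it lowers to [e]. /xereevuwir/ → xereevuwer.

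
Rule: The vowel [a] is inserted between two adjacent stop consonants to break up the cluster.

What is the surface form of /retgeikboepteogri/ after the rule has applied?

/t/ and /g/ form a stop–stop cluster, so [a] is inserted between them.
/k/ and /b/ form a stop–stop cluster, so [a] is inserted between them.
/p/ and /t/ form a stop–stop cluster, so [a] is inserted between them.
Surface form: [retageikaboepateogri].

retageikaboepateogri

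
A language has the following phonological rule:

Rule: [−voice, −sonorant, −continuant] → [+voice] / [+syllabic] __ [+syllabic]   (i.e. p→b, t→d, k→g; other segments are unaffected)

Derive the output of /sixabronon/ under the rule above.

sixabronon

No segment of /sixabronon/ meets the structural description of the rule, so the form surfaces unchanged.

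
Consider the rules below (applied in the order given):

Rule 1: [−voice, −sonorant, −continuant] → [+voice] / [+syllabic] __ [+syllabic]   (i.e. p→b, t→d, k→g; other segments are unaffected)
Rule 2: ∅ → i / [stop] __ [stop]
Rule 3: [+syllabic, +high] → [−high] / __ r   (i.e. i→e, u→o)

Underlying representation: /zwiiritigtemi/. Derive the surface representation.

Rule 1 (intervocalic voicing): /t/ is a voiceless stop between vowels /i/ and /i/, so it voices to [d]. /zwiiritigtemi/ → zwiiridigtemi.
Rule 2 (stop-cluster i-epenthesis): /g/ and /t/ form a stop–stop cluster, so [i] is inserted between them. /zwiiridigtemi/ → zwiiridigitemi.
Rule 3 (pre-rhotic lowering): /i/ is a high vowel immediately before /r/, so it lowers to [e]. /zwiiridigitemi/ → zwieridigitemi.

zwieridigitemi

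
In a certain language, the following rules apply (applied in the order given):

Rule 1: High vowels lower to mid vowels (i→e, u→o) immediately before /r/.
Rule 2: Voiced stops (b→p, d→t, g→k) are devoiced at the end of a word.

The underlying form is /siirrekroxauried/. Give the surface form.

Rule 1 (pre-rhotic lowering): /i/ is a high vowel immediately before /r/, so it lowers to [e]. /u/ is a high vowel immediately before /r/, so it lowers to [o]. /siirrekroxauried/ → sierrekroxaoried.
Rule 2 (final devoicing): /d/ is a voiced stop in word-final position, so it devoices to [t]. /sierrekroxaoried/ → sierrekroxaoriet.

sierrekroxaoriet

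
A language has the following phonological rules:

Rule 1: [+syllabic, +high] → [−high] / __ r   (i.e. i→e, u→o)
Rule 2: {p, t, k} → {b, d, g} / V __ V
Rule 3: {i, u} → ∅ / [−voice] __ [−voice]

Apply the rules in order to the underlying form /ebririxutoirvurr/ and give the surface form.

ebrerixudoervorr

Rule 1 (pre-rhotic lowering): /i/ is a high vowel immediately before /r/, so it lowers to [e]. /i/ is a high vowel immediately before /r/, so it lowers to [e]. /u/ is a high vowel immediately before /r/, so it lowers to [o]. /ebririxutoirvurr/ → ebrerixutoervorr.
Rule 2 (intervocalic voicing): /t/ is a voiceless stop between vowels /u/ and /o/, so it voices to [d]. /ebrerixutoervorr/ → ebrerixudoervorr.
Rule 3 (high vowel syncope): no segment meets the environment; /ebrerixudoervorr/ is unchanged.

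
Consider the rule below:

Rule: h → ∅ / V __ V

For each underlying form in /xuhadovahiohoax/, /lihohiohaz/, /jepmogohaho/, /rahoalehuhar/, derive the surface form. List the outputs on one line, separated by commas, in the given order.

xuadovaiooax, lioioaz, jepmogoao, raoaleuar

/xuhadovahiohoax/: /h/ occurs between vowels /u/ and /a/, so it deletes. /h/ occurs between vowels /a/ and /i/, so it deletes. /h/ occurs between vowels /o/ and /o/, so it deletes. → [xuadovaiooax].
/lihohiohaz/: /h/ occurs between vowels /i/ and /o/, so it deletes. /h/ occurs between vowels /o/ and /i/, so it deletes. /h/ occurs between vowels /o/ and /a/, so it deletes. → [lioioaz].
/jepmogohaho/: /h/ occurs between vowels /o/ and /a/, so it deletes. /h/ occurs between vowels /a/ and /o/, so it deletes. → [jepmogoao].
/rahoalehuhar/: /h/ occurs between vowels /a/ and /o/, so it deletes. /h/ occurs between vowels /e/ and /u/, so it deletes. /h/ occurs between vowels /u/ and /a/, so it deletes. → [raoaleuar].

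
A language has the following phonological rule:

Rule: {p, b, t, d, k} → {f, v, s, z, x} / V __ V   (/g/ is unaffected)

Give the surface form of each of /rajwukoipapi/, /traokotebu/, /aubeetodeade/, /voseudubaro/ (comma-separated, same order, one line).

rajwuxoifafi, traoxosevu, auveesozeaze, voseuzuvaro

/rajwukoipapi/: /k/ is a stop between vowels /u/ and /o/, so it spirantizes to the fricative [x]. /p/ is a stop between vowels /i/ and /a/, so it spirantizes to the fricative [f]. /p/ is a stop between vowels /a/ and /i/, so it spirantizes to the fricative [f]. → [rajwuxoifafi].
/traokotebu/: /k/ is a stop between vowels /o/ and /o/, so it spirantizes to the fricative [x]. /t/ is a stop between vowels /o/ and /e/, so it spirantizes to the fricative [s]. /b/ is a stop between vowels /e/ and /u/, so it spirantizes to the fricative [v]. → [traoxosevu].
/aubeetodeade/: /b/ is a stop between vowels /u/ and /e/, so it spirantizes to the fricative [v]. /t/ is a stop between vowels /e/ and /o/, so it spirantizes to the fricative [s]. /d/ is a stop between vowels /o/ and /e/, so it spirantizes to the fricative [z]. /d/ is a stop between vowels /a/ and /e/, so it spirantizes to the fricative [z]. → [auveesozeaze].
/voseudubaro/: /d/ is a stop between vowels /u/ and /u/, so it spirantizes to the fricative [z]. /b/ is a stop between vowels /u/ and /a/, so it spirantizes to the fricative [v]. → [voseuzuvaro].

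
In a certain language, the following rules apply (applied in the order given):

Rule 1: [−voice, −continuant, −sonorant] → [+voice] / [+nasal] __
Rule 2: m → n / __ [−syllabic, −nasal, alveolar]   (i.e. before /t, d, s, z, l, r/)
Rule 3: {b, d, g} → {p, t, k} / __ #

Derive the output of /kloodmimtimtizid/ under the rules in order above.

kloodmindindizit

Rule 1 (post-nasal voicing): /t/ is a voiceless stop immediately after the nasal /m/, so it voices to [d]. /t/ is a voiceless stop immediately after the nasal /m/, so it voices to [d]. /kloodmimtimtizid/ → kloodmimdimdizid.
Rule 2 (nasal place assimilation): /m/ precedes the alveolar consonant /d/, so it assimilates in place to [n]. /m/ precedes the alveolar consonant /d/, so it assimilates in place to [n]. /kloodmimdimdizid/ → kloodmindindizid.
Rule 3 (final devoicing): /d/ is a voiced stop in word-final position, so it devoices to [t]. /kloodmindindizid/ → kloodmindindizit.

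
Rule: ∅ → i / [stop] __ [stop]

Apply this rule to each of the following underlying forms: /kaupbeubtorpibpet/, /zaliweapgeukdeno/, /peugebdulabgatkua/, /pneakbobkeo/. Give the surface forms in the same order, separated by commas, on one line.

kaupibeubitorpibipet, zaliweapigeukideno, peugebidulabigatikua, pneakibobikeo

/kaupbeubtorpibpet/: /p/ and /b/ form a stop–stop cluster, so [i] is inserted between them. /b/ and /t/ form a stop–stop cluster, so [i] is inserted between them. /b/ and /p/ form a stop–stop cluster, so [i] is inserted between them. → [kaupibeubitorpibipet].
/zaliweapgeukdeno/: /p/ and /g/ form a stop–stop cluster, so [i] is inserted between them. /k/ and /d/ form a stop–stop cluster, so [i] is inserted between them. → [zaliweapigeukideno].
/peugebdulabgatkua/: /b/ and /d/ form a stop–stop cluster, so [i] is inserted between them. /b/ and /g/ form a stop–stop cluster, so [i] is inserted between them. /t/ and /k/ form a stop–stop cluster, so [i] is inserted between them. → [peugebidulabigatikua].
/pneakbobkeo/: /k/ and /b/ form a stop–stop cluster, so [i] is inserted between them. /b/ and /k/ form a stop–stop cluster, so [i] is inserted between them. → [pneakibobikeo].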